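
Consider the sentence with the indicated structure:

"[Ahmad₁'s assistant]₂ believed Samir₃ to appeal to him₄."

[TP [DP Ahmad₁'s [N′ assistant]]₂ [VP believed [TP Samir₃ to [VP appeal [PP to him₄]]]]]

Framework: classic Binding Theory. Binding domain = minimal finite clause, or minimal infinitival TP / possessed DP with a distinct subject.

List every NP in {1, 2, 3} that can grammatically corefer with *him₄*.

{1, 2}

*him* is a pronoun, so Principle B applies: it must be free in its binding domain.
Binding domain of *him₄*: the embedded TP, whose subject is Samir₃.
*Ahmad₁* and the pronoun do not c-command one another → neither Principle B nor Principle C is at stake; coindexation permitted.
*[Ahmad₁'s assistant]₂* c-commands the pronoun but from outside its binding domain, and is not c-commanded by it → coindexation permitted.
*Samir₃* c-commands the pronoun within its binding domain → coindexation would violate Principle B.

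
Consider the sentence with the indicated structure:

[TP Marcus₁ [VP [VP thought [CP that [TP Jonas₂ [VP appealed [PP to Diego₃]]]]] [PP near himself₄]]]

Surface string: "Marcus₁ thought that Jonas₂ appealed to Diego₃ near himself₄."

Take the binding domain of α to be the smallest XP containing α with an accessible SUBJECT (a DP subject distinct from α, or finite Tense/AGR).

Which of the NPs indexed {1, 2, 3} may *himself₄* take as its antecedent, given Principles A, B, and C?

{1}

*himself* is an anaphor, so Principle A applies: it must be bound in its binding domain.
Binding domain of *himself₄*: the matrix TP, whose subject is Marcus₁.
*Marcus₁* c-commands the anaphor within its binding domain → licit binder.
*Jonas₂* does not c-command the anaphor → cannot bind it.
*Diego₃* does not c-command the anaphor → cannot bind it.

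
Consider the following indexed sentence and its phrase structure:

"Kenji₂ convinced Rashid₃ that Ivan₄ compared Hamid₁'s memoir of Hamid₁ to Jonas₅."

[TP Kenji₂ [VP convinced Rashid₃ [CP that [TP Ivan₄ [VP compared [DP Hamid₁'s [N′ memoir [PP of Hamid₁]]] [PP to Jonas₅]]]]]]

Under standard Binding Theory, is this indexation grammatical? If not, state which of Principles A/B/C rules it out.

Principle C

The two coindexed NPs are *Hamid₁* (the lower occurrence) and *Hamid₁* (the higher occurrence).
*Hamid₁* (the lower occurrence) is an R-expression. Principle C requires it to be free everywhere.
*Hamid₁* (the higher occurrence) c-commands it and carries the same index.
The R-expression is bound → Principle C violation.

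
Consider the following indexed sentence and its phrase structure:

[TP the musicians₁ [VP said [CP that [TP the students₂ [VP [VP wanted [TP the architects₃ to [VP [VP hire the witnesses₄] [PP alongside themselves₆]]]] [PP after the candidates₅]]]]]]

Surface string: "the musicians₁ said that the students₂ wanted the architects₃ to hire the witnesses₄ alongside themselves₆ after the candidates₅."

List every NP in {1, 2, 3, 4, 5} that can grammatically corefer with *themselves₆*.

{3}

*themselves* is an anaphor, so Principle A applies: it must be bound in its binding domain.
Binding domain of *themselves₆*: the embedded TP, whose subject is the architects₃.
*the musicians₁* c-commands the anaphor but is outside its binding domain → cannot satisfy Principle A.
*the students₂* c-commands the anaphor but is outside its binding domain → cannot satisfy Principle A.
*the architects₃* c-commands the anaphor within its binding domain → licit binder.
*the witnesses₄* does not c-command the anaphor → cannot bind it.
*the candidates₅* does not c-command the anaphor → cannot bind it.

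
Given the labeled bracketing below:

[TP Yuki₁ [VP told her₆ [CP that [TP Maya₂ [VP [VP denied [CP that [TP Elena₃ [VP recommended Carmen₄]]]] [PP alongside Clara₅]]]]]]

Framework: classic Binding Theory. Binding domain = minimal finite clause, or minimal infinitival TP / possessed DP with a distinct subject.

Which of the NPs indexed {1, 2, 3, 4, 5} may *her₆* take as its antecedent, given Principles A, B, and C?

*her* is a pronoun, so Principle B applies: it must be free in its binding domain.
Binding domain of *her₆*: the matrix TP, whose subject is Yuki₁.
*Yuki₁* c-commands the pronoun within its binding domain → coindexation would violate Principle B.
*Maya₂*: the pronoun c-commands this R-expression → coindexation would violate Principle C on *Maya₂*.
*Elena₃*: the pronoun c-commands this R-expression → coindexation would violate Principle C on *Elena₃*.
*Carmen₄*: the pronoun c-commands this R-expression → coindexation would violate Principle C on *Carmen₄*.
*Clara₅*: the pronoun c-commands this R-expression → coindexation would violate Principle C on *Clara₅*.

none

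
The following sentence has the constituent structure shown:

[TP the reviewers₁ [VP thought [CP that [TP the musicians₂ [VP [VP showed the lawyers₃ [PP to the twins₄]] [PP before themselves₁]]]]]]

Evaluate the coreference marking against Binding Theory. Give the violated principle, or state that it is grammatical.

The two coindexed NPs are *the reviewers₁* and *themselves₁*.
*themselves₁* is an anaphor. Principle A requires it to be bound within its binding domain — the embedded TP, whose subject is the musicians₂.
Within that domain it is c-commanded by *the musicians₂*, which does not share its index.
*the reviewers₁* does c-command the anaphor, but from outside its binding domain.
The anaphor is unbound in its domain → Principle A violation.

Principle A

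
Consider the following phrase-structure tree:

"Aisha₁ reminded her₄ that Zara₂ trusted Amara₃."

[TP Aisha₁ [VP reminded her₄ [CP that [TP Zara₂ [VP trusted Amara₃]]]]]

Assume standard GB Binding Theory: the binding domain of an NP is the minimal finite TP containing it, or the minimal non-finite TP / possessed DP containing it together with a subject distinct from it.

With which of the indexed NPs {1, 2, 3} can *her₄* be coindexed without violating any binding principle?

*her* is a pronoun, so Principle B applies: it must be free in its binding domain.
Binding domain of *her₄*: the matrix TP, whose subject is Aisha₁.
*Aisha₁* c-commands the pronoun within its binding domain → coindexation would violate Principle B.
*Zara₂*: the pronoun c-commands this R-expression → coindexation would violate Principle C on *Zara₂*.
*Amara₃*: the pronoun c-commands this R-expression → coindexation would violate Principle C on *Amara₃*.

none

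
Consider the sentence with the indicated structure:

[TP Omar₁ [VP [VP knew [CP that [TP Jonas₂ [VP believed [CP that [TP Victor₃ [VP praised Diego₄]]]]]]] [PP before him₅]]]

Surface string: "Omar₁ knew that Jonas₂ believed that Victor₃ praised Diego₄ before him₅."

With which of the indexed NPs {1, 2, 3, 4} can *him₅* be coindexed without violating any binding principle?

*him* is a pronoun, so Principle B applies: it must be free in its binding domain.
Binding domain of *him₅*: the matrix TP, whose subject is Omar₁.
*Omar₁* c-commands the pronoun within its binding domain → coindexation would violate Principle B.
*Jonas₂* and the pronoun do not c-command one another → neither Principle B nor Principle C is at stake; coindexation permitted.
*Victor₃* and the pronoun do not c-command one another → neither Principle B nor Principle C is at stake; coindexation permitted.
*Diego₄* and the pronoun do not c-command one another → neither Principle B nor Principle C is at stake; coindexation permitted.

{2, 3, 4}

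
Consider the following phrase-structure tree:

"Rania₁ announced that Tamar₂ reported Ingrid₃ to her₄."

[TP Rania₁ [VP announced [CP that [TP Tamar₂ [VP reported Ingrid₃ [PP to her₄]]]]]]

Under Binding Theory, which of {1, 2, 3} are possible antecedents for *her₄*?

*her* is a pronoun, so Principle B applies: it must be free in its binding domain.
Binding domain of *her₄*: the embedded TP, whose subject is Tamar₂.
*Rania₁* c-commands the pronoun but from outside its binding domain, and is not c-commanded by it → coindexation permitted.
*Tamar₂* c-commands the pronoun within its binding domain → coindexation would violate Principle B.
*Ingrid₃* c-commands the pronoun within its binding domain → coindexation would violate Principle B.

{1}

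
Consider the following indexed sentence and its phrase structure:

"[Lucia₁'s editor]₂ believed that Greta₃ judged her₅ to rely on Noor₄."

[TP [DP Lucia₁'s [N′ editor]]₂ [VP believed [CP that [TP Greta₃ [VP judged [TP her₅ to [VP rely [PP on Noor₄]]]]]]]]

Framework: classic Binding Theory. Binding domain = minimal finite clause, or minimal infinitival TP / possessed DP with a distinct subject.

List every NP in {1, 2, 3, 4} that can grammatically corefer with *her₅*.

*her* is a pronoun, so Principle B applies: it must be free in its binding domain.
Binding domain of *her₅*: the embedded TP, whose subject is Greta₃.
*Lucia₁* and the pronoun do not c-command one another → neither Principle B nor Principle C is at stake; coindexation permitted.
*[Lucia₁'s editor]₂* c-commands the pronoun but from outside its binding domain, and is not c-commanded by it → coindexation permitted.
*Greta₃* c-commands the pronoun within its binding domain → coindexation would violate Principle B.
*Noor₄*: the pronoun c-commands this R-expression → coindexation would violate Principle C on *Noor₄*.

{1, 2}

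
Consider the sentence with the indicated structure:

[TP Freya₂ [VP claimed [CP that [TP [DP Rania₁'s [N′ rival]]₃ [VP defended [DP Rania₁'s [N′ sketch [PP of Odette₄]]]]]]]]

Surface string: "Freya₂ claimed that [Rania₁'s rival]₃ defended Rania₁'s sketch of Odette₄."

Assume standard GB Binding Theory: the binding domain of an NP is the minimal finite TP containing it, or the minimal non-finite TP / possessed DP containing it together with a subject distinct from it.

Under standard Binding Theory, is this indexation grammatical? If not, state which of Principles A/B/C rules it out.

grammatical

The two coindexed NPs are *Rania₁* and *Rania₁*.
*Rania₁* is an R-expression; no coindexed NP c-commands it, so Principle C holds.
*Rania₁* is an R-expression; *Rania₁* does not c-command it, and no other NP shares its index, so Principle C is satisfied.
All principles are respected.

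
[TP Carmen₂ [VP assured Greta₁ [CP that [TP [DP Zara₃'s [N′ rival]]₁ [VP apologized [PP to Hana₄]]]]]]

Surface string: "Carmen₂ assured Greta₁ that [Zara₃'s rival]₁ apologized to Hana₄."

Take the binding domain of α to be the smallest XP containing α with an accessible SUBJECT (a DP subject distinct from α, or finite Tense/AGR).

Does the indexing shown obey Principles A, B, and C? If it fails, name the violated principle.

Principle C

The two coindexed NPs are *[Zara₃'s rival]₁* and *Greta₁*.
*[Zara₃'s rival]₁* is an R-expression. Principle C requires it to be free everywhere.
*Greta₁* c-commands it and carries the same index.
The R-expression is bound → Principle C violation.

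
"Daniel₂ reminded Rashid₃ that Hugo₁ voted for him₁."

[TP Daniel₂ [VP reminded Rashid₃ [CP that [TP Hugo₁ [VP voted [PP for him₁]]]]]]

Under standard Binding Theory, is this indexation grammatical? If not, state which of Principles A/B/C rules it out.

Principle B

The two coindexed NPs are *Hugo₁* and *him₁*.
*him₁* is a pronoun. Its binding domain is the embedded TP, whose subject is Hugo₁.
*Hugo₁* c-commands it within that domain and carries the same index.
The pronoun is locally bound → Principle B violation.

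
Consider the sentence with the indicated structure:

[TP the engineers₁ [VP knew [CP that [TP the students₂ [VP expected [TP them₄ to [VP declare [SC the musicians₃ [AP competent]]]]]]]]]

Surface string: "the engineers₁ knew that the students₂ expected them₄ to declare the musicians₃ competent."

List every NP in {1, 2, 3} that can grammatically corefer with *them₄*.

*them* is a pronoun, so Principle B applies: it must be free in its binding domain.
Binding domain of *them₄*: the embedded TP, whose subject is the students₂.
*the engineers₁* c-commands the pronoun but from outside its binding domain, and is not c-commanded by it → coindexation permitted.
*the students₂* c-commands the pronoun within its binding domain → coindexation would violate Principle B.
*the musicians₃*: the pronoun c-commands this R-expression → coindexation would violate Principle C on *the musicians₃*.

{1}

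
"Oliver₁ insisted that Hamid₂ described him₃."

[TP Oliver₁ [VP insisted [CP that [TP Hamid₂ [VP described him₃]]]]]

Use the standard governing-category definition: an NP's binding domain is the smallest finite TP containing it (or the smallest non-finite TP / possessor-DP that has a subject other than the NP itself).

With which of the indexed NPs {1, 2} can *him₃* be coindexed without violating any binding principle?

*him* is a pronoun, so Principle B applies: it must be free in its binding domain.
Binding domain of *him₃*: the embedded TP, whose subject is Hamid₂.
*Oliver₁* c-commands the pronoun but from outside its binding domain, and is not c-commanded by it → coindexation permitted.
*Hamid₂* c-commands the pronoun within its binding domain → coindexation would violate Principle B.

{1}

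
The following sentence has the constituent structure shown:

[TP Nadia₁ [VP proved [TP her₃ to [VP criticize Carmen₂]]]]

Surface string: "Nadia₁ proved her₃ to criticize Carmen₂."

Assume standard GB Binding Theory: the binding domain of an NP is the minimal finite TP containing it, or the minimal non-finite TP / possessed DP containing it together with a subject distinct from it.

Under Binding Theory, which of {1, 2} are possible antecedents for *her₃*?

none

*her* is a pronoun, so Principle B applies: it must be free in its binding domain.
Binding domain of *her₃*: the matrix TP, whose subject is Nadia₁.
*Nadia₁* c-commands the pronoun within its binding domain → coindexation would violate Principle B.
*Carmen₂*: the pronoun c-commands this R-expression → coindexation would violate Principle C on *Carmen₂*.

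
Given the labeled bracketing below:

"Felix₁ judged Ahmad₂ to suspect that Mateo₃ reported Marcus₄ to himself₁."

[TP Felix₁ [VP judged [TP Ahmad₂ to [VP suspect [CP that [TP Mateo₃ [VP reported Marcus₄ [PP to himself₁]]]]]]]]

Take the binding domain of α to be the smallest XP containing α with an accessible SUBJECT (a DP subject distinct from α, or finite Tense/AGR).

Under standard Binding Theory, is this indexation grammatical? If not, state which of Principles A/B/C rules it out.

The two coindexed NPs are *Felix₁* and *himself₁*.
*himself₁* is an anaphor. Principle A requires it to be bound within its binding domain — the embedded TP, whose subject is Mateo₃.
Within that domain it is c-commanded by *Mateo₃*, *Marcus₄*, none of which share its index.
*Felix₁* does c-command the anaphor, but from outside its binding domain.
The anaphor is unbound in its domain → Principle A violation.

Principle A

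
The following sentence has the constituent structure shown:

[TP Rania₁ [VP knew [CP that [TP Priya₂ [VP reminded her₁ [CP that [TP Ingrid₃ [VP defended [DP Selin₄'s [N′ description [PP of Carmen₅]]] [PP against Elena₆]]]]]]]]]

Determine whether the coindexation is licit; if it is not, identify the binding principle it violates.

The two coindexed NPs are *Rania₁* and *her₁*.
*her₁* is a pronoun; its binding domain is the embedded TP, whose subject is Priya₂. Within that domain it is c-commanded only by *Priya₂*, which carries a different index — the pronoun is free locally, so Principle B holds.
*Rania₁* is an R-expression; *her₁* does not c-command it, and no other NP shares its index, so Principle C is satisfied.
All principles are respected.

grammatical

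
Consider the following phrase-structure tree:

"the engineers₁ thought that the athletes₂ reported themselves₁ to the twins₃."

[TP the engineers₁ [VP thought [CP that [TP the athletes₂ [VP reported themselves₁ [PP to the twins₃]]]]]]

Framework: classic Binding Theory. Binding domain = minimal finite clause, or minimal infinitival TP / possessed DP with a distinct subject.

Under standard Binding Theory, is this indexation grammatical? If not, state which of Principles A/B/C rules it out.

The two coindexed NPs are *the engineers₁* and *themselves₁*.
*themselves₁* is an anaphor. Principle A requires it to be bound within its binding domain — the embedded TP, whose subject is the athletes₂.
Within that domain it is c-commanded by *the athletes₂*, which does not share its index.
*the engineers₁* does c-command the anaphor, but from outside its binding domain.
The anaphor is unbound in its domain → Principle A violation.

Principle A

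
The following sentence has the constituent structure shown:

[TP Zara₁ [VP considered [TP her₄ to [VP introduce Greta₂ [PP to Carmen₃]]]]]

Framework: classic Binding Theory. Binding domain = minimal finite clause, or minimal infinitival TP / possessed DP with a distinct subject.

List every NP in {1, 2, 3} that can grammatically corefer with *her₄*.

none

*her* is a pronoun, so Principle B applies: it must be free in its binding domain.
Binding domain of *her₄*: the matrix TP, whose subject is Zara₁.
*Zara₁* c-commands the pronoun within its binding domain → coindexation would violate Principle B.
*Greta₂*: the pronoun c-commands this R-expression → coindexation would violate Principle C on *Greta₂*.
*Carmen₃*: the pronoun c-commands this R-expression → coindexation would violate Principle C on *Carmen₃*.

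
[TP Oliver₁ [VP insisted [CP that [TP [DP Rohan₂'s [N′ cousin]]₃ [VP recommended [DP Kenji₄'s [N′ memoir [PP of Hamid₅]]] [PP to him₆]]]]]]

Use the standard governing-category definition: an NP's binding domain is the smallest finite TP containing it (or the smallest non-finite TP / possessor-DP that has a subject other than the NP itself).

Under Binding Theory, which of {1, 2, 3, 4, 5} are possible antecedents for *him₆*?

*him* is a pronoun, so Principle B applies: it must be free in its binding domain.
Binding domain of *him₆*: the embedded TP, whose subject is [Rohan₂'s cousin]₃.
*Oliver₁* c-commands the pronoun but from outside its binding domain, and is not c-commanded by it → coindexation permitted.
*Rohan₂* and the pronoun do not c-command one another → neither Principle B nor Principle C is at stake; coindexation permitted.
*[Rohan₂'s cousin]₃* c-commands the pronoun within its binding domain → coindexation would violate Principle B.
*Kenji₄* and the pronoun do not c-command one another → neither Principle B nor Principle C is at stake; coindexation permitted.
*Hamid₅* and the pronoun do not c-command one another → neither Principle B nor Principle C is at stake; coindexation permitted.

{1, 2, 4, 5}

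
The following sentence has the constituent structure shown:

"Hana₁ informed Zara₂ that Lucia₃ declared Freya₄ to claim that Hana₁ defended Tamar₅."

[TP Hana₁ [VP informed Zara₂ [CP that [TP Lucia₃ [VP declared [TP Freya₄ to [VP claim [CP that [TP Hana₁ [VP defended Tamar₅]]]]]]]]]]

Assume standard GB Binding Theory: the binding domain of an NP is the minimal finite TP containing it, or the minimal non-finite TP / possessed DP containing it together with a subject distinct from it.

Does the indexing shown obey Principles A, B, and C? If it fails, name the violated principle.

Principle C

The two coindexed NPs are *Hana₁* (the lower occurrence) and *Hana₁* (the higher occurrence).
*Hana₁* (the lower occurrence) is an R-expression. Principle C requires it to be free everywhere.
*Hana₁* (the higher occurrence) c-commands it and carries the same index.
The R-expression is bound → Principle C violation.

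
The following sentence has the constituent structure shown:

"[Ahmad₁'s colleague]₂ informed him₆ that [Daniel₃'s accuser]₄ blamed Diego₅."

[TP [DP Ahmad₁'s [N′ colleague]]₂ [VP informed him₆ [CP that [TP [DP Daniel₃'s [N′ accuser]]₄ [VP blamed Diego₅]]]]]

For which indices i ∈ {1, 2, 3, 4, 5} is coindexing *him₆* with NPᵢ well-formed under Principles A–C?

{1}

*him* is a pronoun, so Principle B applies: it must be free in its binding domain.
Binding domain of *him₆*: the matrix TP, whose subject is [Ahmad₁'s colleague]₂.
*Ahmad₁* and the pronoun do not c-command one another → neither Principle B nor Principle C is at stake; coindexation permitted.
*[Ahmad₁'s colleague]₂* c-commands the pronoun within its binding domain → coindexation would violate Principle B.
*Daniel₃*: the pronoun c-commands this R-expression → coindexation would violate Principle C on *Daniel₃*.
*[Daniel₃'s accuser]₄*: the pronoun c-commands this R-expression → coindexation would violate Principle C on *[Daniel₃'s accuser]₄*.
*Diego₅*: the pronoun c-commands this R-expression → coindexation would violate Principle C on *Diego₅*.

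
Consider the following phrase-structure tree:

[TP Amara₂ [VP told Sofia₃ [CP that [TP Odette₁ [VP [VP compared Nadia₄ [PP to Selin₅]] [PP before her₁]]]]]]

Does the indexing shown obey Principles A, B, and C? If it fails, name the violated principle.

Principle B

The two coindexed NPs are *Odette₁* and *her₁*.
*her₁* is a pronoun. Its binding domain is the embedded TP, whose subject is Odette₁.
*Odette₁* c-commands it within that domain and carries the same index.
The pronoun is locally bound → Principle B violation.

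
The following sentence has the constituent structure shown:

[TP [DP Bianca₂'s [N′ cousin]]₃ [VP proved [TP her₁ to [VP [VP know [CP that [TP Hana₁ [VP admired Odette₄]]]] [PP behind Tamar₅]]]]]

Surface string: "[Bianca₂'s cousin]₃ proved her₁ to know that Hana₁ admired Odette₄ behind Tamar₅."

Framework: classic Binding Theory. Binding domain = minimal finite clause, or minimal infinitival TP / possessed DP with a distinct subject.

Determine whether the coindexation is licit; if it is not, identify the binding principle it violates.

The two coindexed NPs are *her₁* and *Hana₁*.
*Hana₁* is an R-expression. Principle C requires it to be free everywhere.
*her₁* c-commands it and carries the same index.
The R-expression is bound → Principle C violation.

Principle C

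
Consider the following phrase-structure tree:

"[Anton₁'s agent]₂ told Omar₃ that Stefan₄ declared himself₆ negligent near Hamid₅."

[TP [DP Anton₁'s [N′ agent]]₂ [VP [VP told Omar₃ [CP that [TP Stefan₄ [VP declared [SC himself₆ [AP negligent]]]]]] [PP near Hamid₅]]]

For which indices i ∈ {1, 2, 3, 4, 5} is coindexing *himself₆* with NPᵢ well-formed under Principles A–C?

*himself* is an anaphor, so Principle A applies: it must be bound in its binding domain.
Binding domain of *himself₆*: the embedded TP, whose subject is Stefan₄.
*Anton₁* does not c-command the anaphor → cannot bind it.
*[Anton₁'s agent]₂* c-commands the anaphor but is outside its binding domain → cannot satisfy Principle A.
*Omar₃* c-commands the anaphor but is outside its binding domain → cannot satisfy Principle A.
*Stefan₄* c-commands the anaphor within its binding domain → licit binder.
*Hamid₅* does not c-command the anaphor → cannot bind it.

{4}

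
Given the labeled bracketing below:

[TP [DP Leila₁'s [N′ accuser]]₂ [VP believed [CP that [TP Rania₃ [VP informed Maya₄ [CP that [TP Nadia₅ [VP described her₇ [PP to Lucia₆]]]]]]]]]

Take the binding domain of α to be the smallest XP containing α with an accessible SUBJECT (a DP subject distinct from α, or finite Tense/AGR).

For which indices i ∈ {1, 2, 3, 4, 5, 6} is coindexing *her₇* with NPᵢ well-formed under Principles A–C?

*her* is a pronoun, so Principle B applies: it must be free in its binding domain.
Binding domain of *her₇*: the embedded TP, whose subject is Nadia₅.
*Leila₁* and the pronoun do not c-command one another → neither Principle B nor Principle C is at stake; coindexation permitted.
*[Leila₁'s accuser]₂* c-commands the pronoun but from outside its binding domain, and is not c-commanded by it → coindexation permitted.
*Rania₃* c-commands the pronoun but from outside its binding domain, and is not c-commanded by it → coindexation permitted.
*Maya₄* c-commands the pronoun but from outside its binding domain, and is not c-commanded by it → coindexation permitted.
*Nadia₅* c-commands the pronoun within its binding domain → coindexation would violate Principle B.
*Lucia₆*: the pronoun c-commands this R-expression → coindexation would violate Principle C on *Lucia₆*.

{1, 2, 3, 4}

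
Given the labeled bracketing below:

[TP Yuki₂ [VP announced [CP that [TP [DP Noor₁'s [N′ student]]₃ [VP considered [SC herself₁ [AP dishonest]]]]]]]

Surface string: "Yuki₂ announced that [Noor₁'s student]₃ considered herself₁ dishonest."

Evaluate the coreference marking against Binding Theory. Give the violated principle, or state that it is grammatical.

Principle A

The two coindexed NPs are *Noor₁* and *herself₁*.
*herself₁* is an anaphor. Principle A requires it to be bound within its binding domain — the embedded TP, whose subject is [Noor₁'s student]₃.
Within that domain it is c-commanded by *[Noor₁'s student]₃*, which does not share its index.
*Noor₁* does not c-command the anaphor at all.
The anaphor is unbound in its domain → Principle A violation.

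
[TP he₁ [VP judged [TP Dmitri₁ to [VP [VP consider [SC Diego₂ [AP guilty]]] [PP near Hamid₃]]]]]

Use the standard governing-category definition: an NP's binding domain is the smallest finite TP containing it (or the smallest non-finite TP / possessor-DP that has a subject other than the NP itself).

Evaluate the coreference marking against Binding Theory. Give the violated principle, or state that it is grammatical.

The two coindexed NPs are *he₁* and *Dmitri₁*.
*Dmitri₁* is an R-expression. Principle C requires it to be free everywhere.
*he₁* c-commands it and carries the same index.
The R-expression is bound → Principle C violation.

Principle C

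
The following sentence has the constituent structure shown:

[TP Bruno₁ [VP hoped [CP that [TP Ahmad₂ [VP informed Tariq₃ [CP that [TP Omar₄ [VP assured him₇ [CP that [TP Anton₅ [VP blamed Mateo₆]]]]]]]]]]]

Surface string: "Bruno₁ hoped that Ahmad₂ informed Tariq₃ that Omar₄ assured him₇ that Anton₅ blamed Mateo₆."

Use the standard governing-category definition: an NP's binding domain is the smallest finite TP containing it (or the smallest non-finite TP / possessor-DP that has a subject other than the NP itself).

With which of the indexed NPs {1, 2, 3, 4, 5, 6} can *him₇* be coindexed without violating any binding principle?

*him* is a pronoun, so Principle B applies: it must be free in its binding domain.
Binding domain of *him₇*: the embedded TP, whose subject is Omar₄.
*Bruno₁* c-commands the pronoun but from outside its binding domain, and is not c-commanded by it → coindexation permitted.
*Ahmad₂* c-commands the pronoun but from outside its binding domain, and is not c-commanded by it → coindexation permitted.
*Tariq₃* c-commands the pronoun but from outside its binding domain, and is not c-commanded by it → coindexation permitted.
*Omar₄* c-commands the pronoun within its binding domain → coindexation would violate Principle B.
*Anton₅*: the pronoun c-commands this R-expression → coindexation would violate Principle C on *Anton₅*.
*Mateo₆*: the pronoun c-commands this R-expression → coindexation would violate Principle C on *Mateo₆*.

{1, 2, 3}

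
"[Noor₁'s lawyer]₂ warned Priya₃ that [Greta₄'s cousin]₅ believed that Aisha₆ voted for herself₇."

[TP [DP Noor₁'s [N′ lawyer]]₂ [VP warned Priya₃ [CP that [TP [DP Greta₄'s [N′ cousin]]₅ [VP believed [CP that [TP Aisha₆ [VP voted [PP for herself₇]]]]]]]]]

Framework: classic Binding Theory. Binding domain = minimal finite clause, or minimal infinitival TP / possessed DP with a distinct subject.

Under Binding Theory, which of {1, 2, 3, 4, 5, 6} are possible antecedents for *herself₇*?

{6}

*herself* is an anaphor, so Principle A applies: it must be bound in its binding domain.
Binding domain of *herself₇*: the embedded TP, whose subject is Aisha₆.
*Noor₁* does not c-command the anaphor → cannot bind it.
*[Noor₁'s lawyer]₂* c-commands the anaphor but is outside its binding domain → cannot satisfy Principle A.
*Priya₃* c-commands the anaphor but is outside its binding domain → cannot satisfy Principle A.
*Greta₄* does not c-command the anaphor → cannot bind it.
*[Greta₄'s cousin]₅* c-commands the anaphor but is outside its binding domain → cannot satisfy Principle A.
*Aisha₆* c-commands the anaphor within its binding domain → licit binder.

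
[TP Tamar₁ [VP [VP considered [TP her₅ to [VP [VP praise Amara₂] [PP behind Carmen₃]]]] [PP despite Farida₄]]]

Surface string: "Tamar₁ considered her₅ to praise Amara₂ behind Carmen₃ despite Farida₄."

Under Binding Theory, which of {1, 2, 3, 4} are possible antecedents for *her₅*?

{4}

*her* is a pronoun, so Principle B applies: it must be free in its binding domain.
Binding domain of *her₅*: the matrix TP, whose subject is Tamar₁.
*Tamar₁* c-commands the pronoun within its binding domain → coindexation would violate Principle B.
*Amara₂*: the pronoun c-commands this R-expression → coindexation would violate Principle C on *Amara₂*.
*Carmen₃*: the pronoun c-commands this R-expression → coindexation would violate Principle C on *Carmen₃*.
*Farida₄* and the pronoun do not c-command one another → neither Principle B nor Principle C is at stake; coindexation permitted.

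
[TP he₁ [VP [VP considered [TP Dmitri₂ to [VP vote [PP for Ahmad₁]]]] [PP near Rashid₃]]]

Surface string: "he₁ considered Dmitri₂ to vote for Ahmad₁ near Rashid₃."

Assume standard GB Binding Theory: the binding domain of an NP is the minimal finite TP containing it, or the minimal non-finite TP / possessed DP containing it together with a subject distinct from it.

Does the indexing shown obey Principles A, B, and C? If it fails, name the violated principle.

Principle C

The two coindexed NPs are *he₁* and *Ahmad₁*.
*Ahmad₁* is an R-expression. Principle C requires it to be free everywhere.
*he₁* c-commands it and carries the same index.
The R-expression is bound → Principle C violation.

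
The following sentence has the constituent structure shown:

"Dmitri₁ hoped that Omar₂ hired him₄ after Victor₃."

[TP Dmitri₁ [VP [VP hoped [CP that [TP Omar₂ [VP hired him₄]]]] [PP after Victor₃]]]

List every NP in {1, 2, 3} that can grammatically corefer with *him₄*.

{1, 3}

*him* is a pronoun, so Principle B applies: it must be free in its binding domain.
Binding domain of *him₄*: the embedded TP, whose subject is Omar₂.
*Dmitri₁* c-commands the pronoun but from outside its binding domain, and is not c-commanded by it → coindexation permitted.
*Omar₂* c-commands the pronoun within its binding domain → coindexation would violate Principle B.
*Victor₃* and the pronoun do not c-command one another → neither Principle B nor Principle C is at stake; coindexation permitted.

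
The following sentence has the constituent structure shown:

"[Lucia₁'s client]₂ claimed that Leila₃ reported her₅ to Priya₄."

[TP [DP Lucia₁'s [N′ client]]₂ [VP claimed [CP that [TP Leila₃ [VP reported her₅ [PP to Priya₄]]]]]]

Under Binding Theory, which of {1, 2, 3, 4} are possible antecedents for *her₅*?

{1, 2}

*her* is a pronoun, so Principle B applies: it must be free in its binding domain.
Binding domain of *her₅*: the embedded TP, whose subject is Leila₃.
*Lucia₁* and the pronoun do not c-command one another → neither Principle B nor Principle C is at stake; coindexation permitted.
*[Lucia₁'s client]₂* c-commands the pronoun but from outside its binding domain, and is not c-commanded by it → coindexation permitted.
*Leila₃* c-commands the pronoun within its binding domain → coindexation would violate Principle B.
*Priya₄*: the pronoun c-commands this R-expression → coindexation would violate Principle C on *Priya₄*.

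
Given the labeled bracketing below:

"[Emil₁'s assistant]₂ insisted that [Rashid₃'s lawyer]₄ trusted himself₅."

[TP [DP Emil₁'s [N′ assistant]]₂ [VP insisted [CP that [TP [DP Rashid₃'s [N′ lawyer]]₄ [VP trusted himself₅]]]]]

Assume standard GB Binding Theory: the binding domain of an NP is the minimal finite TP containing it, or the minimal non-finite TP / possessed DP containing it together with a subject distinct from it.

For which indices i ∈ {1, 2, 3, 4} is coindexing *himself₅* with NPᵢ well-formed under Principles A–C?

*himself* is an anaphor, so Principle A applies: it must be bound in its binding domain.
Binding domain of *himself₅*: the embedded TP, whose subject is [Rashid₃'s lawyer]₄.
*Emil₁* does not c-command the anaphor → cannot bind it.
*[Emil₁'s assistant]₂* c-commands the anaphor but is outside its binding domain → cannot satisfy Principle A.
*Rashid₃* does not c-command the anaphor → cannot bind it.
*[Rashid₃'s lawyer]₄* c-commands the anaphor within its binding domain → licit binder.

{4}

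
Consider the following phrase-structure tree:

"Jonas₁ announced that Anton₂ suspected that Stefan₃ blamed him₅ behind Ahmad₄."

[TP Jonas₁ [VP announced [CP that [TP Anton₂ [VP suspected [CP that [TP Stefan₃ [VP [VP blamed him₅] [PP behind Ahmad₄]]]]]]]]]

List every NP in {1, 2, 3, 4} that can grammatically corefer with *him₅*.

{1, 2, 4}

*him* is a pronoun, so Principle B applies: it must be free in its binding domain.
Binding domain of *him₅*: the embedded TP, whose subject is Stefan₃.
*Jonas₁* c-commands the pronoun but from outside its binding domain, and is not c-commanded by it → coindexation permitted.
*Anton₂* c-commands the pronoun but from outside its binding domain, and is not c-commanded by it → coindexation permitted.
*Stefan₃* c-commands the pronoun within its binding domain → coindexation would violate Principle B.
*Ahmad₄* and the pronoun do not c-command one another → neither Principle B nor Principle C is at stake; coindexation permitted.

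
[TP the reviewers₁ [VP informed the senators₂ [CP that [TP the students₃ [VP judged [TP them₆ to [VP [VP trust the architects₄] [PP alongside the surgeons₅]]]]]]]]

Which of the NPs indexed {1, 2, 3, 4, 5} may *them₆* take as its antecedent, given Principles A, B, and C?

{1, 2}

*them* is a pronoun, so Principle B applies: it must be free in its binding domain.
Binding domain of *them₆*: the embedded TP, whose subject is the students₃.
*the reviewers₁* c-commands the pronoun but from outside its binding domain, and is not c-commanded by it → coindexation permitted.
*the senators₂* c-commands the pronoun but from outside its binding domain, and is not c-commanded by it → coindexation permitted.
*the students₃* c-commands the pronoun within its binding domain → coindexation would violate Principle B.
*the architects₄*: the pronoun c-commands this R-expression → coindexation would violate Principle C on *the architects₄*.
*the surgeons₅*: the pronoun c-commands this R-expression → coindexation would violate Principle C on *the surgeons₅*.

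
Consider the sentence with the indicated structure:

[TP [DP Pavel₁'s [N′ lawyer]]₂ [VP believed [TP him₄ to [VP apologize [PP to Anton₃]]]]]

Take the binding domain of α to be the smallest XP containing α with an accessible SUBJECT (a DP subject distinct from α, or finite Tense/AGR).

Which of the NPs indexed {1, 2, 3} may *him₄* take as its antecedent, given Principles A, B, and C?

{1}

*him* is a pronoun, so Principle B applies: it must be free in its binding domain.
Binding domain of *him₄*: the matrix TP, whose subject is [Pavel₁'s lawyer]₂.
*Pavel₁* and the pronoun do not c-command one another → neither Principle B nor Principle C is at stake; coindexation permitted.
*[Pavel₁'s lawyer]₂* c-commands the pronoun within its binding domain → coindexation would violate Principle B.
*Anton₃*: the pronoun c-commands this R-expression → coindexation would violate Principle C on *Anton₃*.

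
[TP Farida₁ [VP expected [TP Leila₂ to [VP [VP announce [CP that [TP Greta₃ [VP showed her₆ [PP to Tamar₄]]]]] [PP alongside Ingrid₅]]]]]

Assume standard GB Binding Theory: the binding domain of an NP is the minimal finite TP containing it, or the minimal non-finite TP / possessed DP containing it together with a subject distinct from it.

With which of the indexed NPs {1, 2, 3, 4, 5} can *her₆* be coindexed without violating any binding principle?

{1, 2, 5}

*her* is a pronoun, so Principle B applies: it must be free in its binding domain.
Binding domain of *her₆*: the embedded TP, whose subject is Greta₃.
*Farida₁* c-commands the pronoun but from outside its binding domain, and is not c-commanded by it → coindexation permitted.
*Leila₂* c-commands the pronoun but from outside its binding domain, and is not c-commanded by it → coindexation permitted.
*Greta₃* c-commands the pronoun within its binding domain → coindexation would violate Principle B.
*Tamar₄*: the pronoun c-commands this R-expression → coindexation would violate Principle C on *Tamar₄*.
*Ingrid₅* and the pronoun do not c-command one another → neither Principle B nor Principle C is at stake; coindexation permitted.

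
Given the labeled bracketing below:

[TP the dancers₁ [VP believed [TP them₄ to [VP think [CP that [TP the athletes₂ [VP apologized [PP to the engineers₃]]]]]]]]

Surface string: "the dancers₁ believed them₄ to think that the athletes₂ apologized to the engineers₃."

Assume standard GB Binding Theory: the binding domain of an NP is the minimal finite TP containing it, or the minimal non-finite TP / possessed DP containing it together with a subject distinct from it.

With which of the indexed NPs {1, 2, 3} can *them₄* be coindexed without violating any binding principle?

none

*them* is a pronoun, so Principle B applies: it must be free in its binding domain.
Binding domain of *them₄*: the matrix TP, whose subject is the dancers₁.
*the dancers₁* c-commands the pronoun within its binding domain → coindexation would violate Principle B.
*the athletes₂*: the pronoun c-commands this R-expression → coindexation would violate Principle C on *the athletes₂*.
*the engineers₃*: the pronoun c-commands this R-expression → coindexation would violate Principle C on *the engineers₃*.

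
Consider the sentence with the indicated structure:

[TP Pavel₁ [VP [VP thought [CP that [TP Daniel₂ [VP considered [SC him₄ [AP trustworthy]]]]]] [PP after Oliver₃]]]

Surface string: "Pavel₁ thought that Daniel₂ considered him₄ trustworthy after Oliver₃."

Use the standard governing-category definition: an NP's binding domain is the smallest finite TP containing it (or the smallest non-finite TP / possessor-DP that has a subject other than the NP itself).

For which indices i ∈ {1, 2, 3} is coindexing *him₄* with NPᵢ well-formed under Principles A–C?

{1, 3}

*him* is a pronoun, so Principle B applies: it must be free in its binding domain.
Binding domain of *him₄*: the embedded TP, whose subject is Daniel₂.
*Pavel₁* c-commands the pronoun but from outside its binding domain, and is not c-commanded by it → coindexation permitted.
*Daniel₂* c-commands the pronoun within its binding domain → coindexation would violate Principle B.
*Oliver₃* and the pronoun do not c-command one another → neither Principle B nor Principle C is at stake; coindexation permitted.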